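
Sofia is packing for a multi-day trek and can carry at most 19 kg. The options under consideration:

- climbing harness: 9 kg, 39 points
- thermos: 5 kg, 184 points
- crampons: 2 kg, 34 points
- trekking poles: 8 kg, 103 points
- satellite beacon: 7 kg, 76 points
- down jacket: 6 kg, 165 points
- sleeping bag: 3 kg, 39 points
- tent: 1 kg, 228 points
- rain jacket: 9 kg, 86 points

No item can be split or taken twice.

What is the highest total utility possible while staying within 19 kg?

653

By utility per kg: tent 228.00, thermos 36.80, down jacket 27.50, crampons 17.00 lead.
A density-first pass picks thermos + crampons + down jacket + sleeping bag + tent — 650 at 17 kg.
Dropping crampons and sleeping bag frees 5 kg; slotting in satellite beacon (7 kg) lifts the total to 653 at 19 kg.
Nothing else within 19 kg beats 653.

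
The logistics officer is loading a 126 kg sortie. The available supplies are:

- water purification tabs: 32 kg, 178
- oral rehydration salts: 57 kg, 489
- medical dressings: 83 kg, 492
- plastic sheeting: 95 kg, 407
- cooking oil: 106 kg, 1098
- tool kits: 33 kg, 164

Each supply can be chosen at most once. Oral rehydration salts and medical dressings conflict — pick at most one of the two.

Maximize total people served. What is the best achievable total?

1098

By people served per kg: cooking oil 10.36, oral rehydration salts 8.58, medical dressings 5.93, water purification tabs 5.56 lead.
Best packing: cooking oil — 106 kg, 1098 total.
Next best is water purification tabs + oral rehydration salts + tool kits at 831 (122 kg) — short by 267.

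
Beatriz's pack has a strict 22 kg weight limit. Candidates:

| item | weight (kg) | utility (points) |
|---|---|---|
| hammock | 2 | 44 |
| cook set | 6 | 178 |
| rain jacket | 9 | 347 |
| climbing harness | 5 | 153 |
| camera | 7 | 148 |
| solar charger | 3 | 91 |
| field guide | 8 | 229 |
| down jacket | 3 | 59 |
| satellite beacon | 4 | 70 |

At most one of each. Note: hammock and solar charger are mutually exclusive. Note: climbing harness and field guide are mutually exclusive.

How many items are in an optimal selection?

4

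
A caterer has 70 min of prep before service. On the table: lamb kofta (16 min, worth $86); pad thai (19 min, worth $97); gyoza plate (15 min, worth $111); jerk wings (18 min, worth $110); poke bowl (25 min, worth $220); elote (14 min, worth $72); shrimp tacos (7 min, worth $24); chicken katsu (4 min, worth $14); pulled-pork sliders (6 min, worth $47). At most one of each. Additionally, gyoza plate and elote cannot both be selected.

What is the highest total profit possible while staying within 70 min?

502

Best packing: gyoza plate + jerk wings + poke bowl + chicken katsu + pulled-pork sliders — 68 min, 502 total.
The closest alternative, pad thai + gyoza plate + poke bowl + chicken katsu + pulled-pork sliders, reaches only 489.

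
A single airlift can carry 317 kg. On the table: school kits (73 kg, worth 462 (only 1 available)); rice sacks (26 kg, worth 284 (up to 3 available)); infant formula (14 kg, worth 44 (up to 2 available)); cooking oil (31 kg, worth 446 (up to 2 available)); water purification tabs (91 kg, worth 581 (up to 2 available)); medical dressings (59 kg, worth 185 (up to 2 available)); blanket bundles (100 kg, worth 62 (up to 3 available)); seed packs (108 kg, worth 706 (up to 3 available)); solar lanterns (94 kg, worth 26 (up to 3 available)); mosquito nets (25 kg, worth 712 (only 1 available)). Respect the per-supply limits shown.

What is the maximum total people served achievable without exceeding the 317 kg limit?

3259

Greedy by ratio would take 3×rice sacks + 2×infant formula + 2×cooking oil + seed packs + mosquito nets: 301 kg used, total 3250.
But school kits + 2×rice sacks + infant formula + 2×cooking oil + water purification tabs + mosquito nets fits in 317 kg and reaches 3259.
Every other selection either busts 317 kg or exceeds an availability limit or fails to beat 3259.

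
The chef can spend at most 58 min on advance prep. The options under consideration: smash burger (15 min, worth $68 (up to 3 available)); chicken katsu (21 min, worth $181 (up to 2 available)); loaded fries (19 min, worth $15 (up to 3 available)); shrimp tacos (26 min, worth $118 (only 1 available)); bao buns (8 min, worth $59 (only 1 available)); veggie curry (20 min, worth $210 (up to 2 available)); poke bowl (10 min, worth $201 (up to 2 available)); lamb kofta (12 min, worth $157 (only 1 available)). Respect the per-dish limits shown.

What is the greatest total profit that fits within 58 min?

Veggie curry + 2×poke bowl + lamb kofta uses 52 of the 58 min and totals 769.
No other feasible combination exceeds 769.

769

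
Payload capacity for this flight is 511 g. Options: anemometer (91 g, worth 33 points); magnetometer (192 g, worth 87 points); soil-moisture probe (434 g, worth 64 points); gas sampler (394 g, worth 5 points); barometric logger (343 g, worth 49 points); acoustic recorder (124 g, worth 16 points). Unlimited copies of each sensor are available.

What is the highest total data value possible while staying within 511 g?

207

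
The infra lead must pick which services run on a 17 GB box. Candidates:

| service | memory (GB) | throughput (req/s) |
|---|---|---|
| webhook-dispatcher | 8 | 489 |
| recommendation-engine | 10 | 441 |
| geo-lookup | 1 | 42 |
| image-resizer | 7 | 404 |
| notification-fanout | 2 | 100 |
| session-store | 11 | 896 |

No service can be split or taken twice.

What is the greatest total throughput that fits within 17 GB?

1038

The ratio ordering already packs tightly: geo-lookup + notification-fanout + session-store, 14 GB, 1038.
The closest alternative, notification-fanout + session-store, reaches only 996.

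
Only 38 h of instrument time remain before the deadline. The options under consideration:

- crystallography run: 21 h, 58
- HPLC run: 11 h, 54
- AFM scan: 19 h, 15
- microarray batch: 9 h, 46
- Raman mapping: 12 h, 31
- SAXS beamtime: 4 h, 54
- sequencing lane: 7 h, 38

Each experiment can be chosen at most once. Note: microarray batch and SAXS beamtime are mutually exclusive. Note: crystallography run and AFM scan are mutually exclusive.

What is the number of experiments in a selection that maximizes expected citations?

4

Best achievable expected citations is 177.
For example HPLC run + Raman mapping + SAXS beamtime + sequencing lane achieves it, using 34 h.
All optima have 4 experiments.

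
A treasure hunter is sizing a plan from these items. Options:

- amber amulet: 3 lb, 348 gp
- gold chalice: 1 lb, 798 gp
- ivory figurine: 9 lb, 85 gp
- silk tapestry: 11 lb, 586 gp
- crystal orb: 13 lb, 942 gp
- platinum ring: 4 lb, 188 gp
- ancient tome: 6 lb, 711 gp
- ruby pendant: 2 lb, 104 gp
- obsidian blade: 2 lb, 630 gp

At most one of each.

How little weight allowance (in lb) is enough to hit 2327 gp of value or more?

12

Look for the lowest-weight combination reaching 2327.
Taking amber amulet + gold chalice + ancient tome + obsidian blade gives 2487 (≥ 2327) for 12 lb.
Any bundle with less than 12 lb falls short of 2327.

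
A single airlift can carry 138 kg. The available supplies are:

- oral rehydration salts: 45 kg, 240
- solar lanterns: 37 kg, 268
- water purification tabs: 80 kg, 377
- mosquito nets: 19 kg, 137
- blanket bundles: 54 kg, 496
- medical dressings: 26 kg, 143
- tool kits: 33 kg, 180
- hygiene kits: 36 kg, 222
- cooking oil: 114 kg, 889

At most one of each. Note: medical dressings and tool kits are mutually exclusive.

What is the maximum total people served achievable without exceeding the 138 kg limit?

1044

By people served per kg: blanket bundles 9.19, cooking oil 7.80, solar lanterns 7.24, mosquito nets 7.21 lead.
Taking solar lanterns + mosquito nets + blanket bundles + medical dressings: 136 kg used, 1044 in people served.
The closest alternative, mosquito nets + cooking oil, reaches only 1026.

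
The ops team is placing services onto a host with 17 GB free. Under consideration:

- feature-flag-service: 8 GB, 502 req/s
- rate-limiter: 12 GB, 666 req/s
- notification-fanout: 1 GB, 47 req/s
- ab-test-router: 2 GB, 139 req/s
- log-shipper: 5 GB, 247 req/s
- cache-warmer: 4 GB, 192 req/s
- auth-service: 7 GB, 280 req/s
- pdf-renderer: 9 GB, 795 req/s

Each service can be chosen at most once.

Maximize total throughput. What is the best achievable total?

1297

Taking the top-ratio services first gives notification-fanout + ab-test-router + log-shipper + pdf-renderer for 1228 (17 GB).
Replace notification-fanout and ab-test-router and log-shipper with feature-flag-service: the trade gains 69 net, giving 1297 at 17 GB.
No other feasible combination exceeds 1297.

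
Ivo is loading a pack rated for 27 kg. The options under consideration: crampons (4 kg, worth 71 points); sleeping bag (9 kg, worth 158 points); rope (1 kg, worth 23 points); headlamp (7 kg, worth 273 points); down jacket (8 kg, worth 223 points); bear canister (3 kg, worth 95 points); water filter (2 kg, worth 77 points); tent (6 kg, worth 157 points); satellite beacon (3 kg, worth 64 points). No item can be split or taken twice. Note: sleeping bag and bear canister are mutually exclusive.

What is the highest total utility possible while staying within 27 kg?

By utility per kg: headlamp 39.00, water filter 38.50, bear canister 31.67, down jacket 27.88 lead.
Best packing: rope + headlamp + down jacket + bear canister + water filter + tent — 27 kg, 848 total.
Next best is headlamp + down jacket + bear canister + water filter + tent at 825 (26 kg) — short by 23.

848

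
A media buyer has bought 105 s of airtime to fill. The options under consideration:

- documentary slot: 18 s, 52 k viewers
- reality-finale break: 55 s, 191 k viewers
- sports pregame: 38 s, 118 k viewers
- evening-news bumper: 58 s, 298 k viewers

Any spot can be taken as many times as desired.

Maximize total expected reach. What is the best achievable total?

416

By expected reach per s: evening-news bumper 5.14, reality-finale break 3.47, sports pregame 3.11 lead.
Best packing: sports pregame + evening-news bumper — 96 s, 416 total.
The spare 9 s is too small for any remaining spot, and no exchange beats 416.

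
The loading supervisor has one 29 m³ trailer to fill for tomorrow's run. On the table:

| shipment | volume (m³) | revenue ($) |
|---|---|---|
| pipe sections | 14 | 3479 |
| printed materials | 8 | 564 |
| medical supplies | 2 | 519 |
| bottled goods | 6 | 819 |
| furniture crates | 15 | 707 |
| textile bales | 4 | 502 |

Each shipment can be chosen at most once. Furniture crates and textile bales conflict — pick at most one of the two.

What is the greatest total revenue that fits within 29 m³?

Taking pipe sections + medical supplies + bottled goods + textile bales: 26 m³ used, 5319 in revenue.
Runner-up pipe sections + printed materials + medical supplies + textile bales tops out at 5064.

5319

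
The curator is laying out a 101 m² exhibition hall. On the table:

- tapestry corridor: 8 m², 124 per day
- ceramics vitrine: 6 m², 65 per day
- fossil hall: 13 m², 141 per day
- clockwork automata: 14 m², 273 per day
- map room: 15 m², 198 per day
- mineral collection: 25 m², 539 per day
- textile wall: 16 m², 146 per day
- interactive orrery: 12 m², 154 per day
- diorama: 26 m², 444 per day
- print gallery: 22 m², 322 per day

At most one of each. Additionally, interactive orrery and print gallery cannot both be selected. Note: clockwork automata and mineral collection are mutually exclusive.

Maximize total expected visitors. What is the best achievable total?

Taking fossil hall + map room + mineral collection + diorama + print gallery: 101 m² used, 1644 in expected visitors.

1644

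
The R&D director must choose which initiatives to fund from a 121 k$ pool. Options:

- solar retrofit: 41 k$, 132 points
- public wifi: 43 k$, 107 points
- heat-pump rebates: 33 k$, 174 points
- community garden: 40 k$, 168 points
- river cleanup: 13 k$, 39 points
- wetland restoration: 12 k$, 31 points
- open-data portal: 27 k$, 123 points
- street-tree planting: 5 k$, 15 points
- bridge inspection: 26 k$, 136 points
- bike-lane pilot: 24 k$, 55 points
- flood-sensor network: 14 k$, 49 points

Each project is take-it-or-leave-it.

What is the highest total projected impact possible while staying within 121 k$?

By projected impact per k$: heat-pump rebates 5.27, bridge inspection 5.23, open-data portal 4.56 lead.
The ratio heuristic lands on heat-pump rebates + river cleanup + open-data portal + street-tree planting + bridge inspection + flood-sensor network (536) but leaves 3 k$ idle.
Replace river cleanup and open-data portal with community garden: the trade gains 6 net, giving 542 at 118 k$.

542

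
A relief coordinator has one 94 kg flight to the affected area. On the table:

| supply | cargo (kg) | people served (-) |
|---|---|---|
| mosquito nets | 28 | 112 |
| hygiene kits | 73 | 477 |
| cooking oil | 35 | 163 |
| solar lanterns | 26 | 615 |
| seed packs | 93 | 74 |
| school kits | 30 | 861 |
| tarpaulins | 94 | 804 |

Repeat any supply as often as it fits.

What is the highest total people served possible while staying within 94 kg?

2583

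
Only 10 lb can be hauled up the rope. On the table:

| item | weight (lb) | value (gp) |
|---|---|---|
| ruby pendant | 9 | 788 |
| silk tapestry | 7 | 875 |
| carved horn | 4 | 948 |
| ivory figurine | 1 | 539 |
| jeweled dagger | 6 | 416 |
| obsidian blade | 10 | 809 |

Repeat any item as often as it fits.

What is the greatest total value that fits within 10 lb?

5390

Taking 10×ivory figurine: 10 lb used, 5390 in value.
That's the maximum — no swap from here does better than 5390.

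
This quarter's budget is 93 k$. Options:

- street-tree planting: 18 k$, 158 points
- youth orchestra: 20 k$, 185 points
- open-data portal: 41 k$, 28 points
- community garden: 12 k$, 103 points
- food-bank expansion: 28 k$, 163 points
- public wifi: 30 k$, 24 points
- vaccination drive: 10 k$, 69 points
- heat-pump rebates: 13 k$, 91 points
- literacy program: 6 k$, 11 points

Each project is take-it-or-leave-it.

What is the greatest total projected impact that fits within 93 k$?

Density check — youth orchestra 9.25, street-tree planting 8.78, community garden 8.58 are the best per k$.
Filling by ratio: street-tree planting + youth orchestra + community garden + vaccination drive + heat-pump rebates + literacy program for 617, with 14 k$ left unused.
The 16 k$ tied up in vaccination drive and literacy program is better spent on food-bank expansion — total rises to 700 (91 k$).
The closest alternative, street-tree planting + youth orchestra + community garden + food-bank expansion + vaccination drive, reaches only 678.

700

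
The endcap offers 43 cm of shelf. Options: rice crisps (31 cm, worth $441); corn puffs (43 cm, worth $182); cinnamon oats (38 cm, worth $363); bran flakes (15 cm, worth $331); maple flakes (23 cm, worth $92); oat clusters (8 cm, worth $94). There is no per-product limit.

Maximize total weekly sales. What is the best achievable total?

756

Density check — bran flakes 22.07, rice crisps 14.23, oat clusters 11.75 are the best per cm.
Taking 2×bran flakes + oat clusters: 38 cm used, 756 in weekly sales.
The spare 5 cm is too small for any remaining product, and no exchange beats 756.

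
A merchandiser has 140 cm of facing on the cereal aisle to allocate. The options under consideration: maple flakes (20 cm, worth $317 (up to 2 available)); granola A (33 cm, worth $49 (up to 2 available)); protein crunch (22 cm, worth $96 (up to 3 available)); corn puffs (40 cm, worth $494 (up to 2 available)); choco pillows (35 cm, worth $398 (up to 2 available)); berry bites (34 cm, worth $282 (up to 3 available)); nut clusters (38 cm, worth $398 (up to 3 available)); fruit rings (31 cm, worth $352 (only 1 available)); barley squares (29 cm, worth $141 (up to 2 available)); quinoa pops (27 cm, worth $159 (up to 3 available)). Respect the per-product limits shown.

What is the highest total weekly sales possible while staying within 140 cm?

Greedy by ratio would take 2×maple flakes + 2×corn puffs: 120 cm used, total 1622.
Replace maple flakes with nut clusters: the trade gains 81 net, giving 1703 at 138 cm.
No other feasible combination exceeds 1703.

1703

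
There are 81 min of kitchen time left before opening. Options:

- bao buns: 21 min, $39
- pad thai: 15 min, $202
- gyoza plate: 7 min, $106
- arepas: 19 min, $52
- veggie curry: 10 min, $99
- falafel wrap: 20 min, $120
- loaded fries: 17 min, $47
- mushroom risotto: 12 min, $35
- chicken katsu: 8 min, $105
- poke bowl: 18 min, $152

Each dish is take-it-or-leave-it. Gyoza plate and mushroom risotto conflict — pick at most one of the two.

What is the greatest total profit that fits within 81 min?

Density check — gyoza plate 15.14, pad thai 13.47, chicken katsu 13.12 are the best per min.
Pad thai + gyoza plate + veggie curry + falafel wrap + chicken katsu + poke bowl uses 78 of the 81 min and totals 784.

784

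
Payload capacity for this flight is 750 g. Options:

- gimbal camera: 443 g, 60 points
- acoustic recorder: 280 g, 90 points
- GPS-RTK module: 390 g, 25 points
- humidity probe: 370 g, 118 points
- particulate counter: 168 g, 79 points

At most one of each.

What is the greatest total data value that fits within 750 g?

The ratio heuristic lands on acoustic recorder + particulate counter (169) but leaves 302 g idle.
Dropping particulate counter frees 168 g; slotting in humidity probe (370 g) lifts the total to 208 at 650 g.
Nothing else within 750 g beats 208.

208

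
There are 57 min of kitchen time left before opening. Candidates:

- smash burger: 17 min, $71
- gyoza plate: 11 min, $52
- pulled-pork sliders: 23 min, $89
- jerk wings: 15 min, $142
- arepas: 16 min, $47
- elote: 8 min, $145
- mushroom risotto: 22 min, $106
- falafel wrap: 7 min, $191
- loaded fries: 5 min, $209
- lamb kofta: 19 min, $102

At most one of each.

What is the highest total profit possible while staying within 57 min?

Ranking by ratio (profit/min): loaded fries 41.80, falafel wrap 27.29, elote 18.12, jerk wings 9.47.
Taking the top-ratio dishes first gives jerk wings + elote + falafel wrap + loaded fries + lamb kofta for 789 (54 min).
The 19 min tied up in lamb kofta is better spent on mushroom risotto — total rises to 793 (57 min).
Runner-up jerk wings + elote + falafel wrap + loaded fries + lamb kofta tops out at 789.

793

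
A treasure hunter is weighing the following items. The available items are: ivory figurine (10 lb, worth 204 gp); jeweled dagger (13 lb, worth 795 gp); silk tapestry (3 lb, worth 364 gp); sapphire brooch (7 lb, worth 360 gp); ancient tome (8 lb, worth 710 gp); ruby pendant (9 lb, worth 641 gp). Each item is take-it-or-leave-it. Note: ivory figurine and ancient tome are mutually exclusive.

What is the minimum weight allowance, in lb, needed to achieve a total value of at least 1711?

Minimise lb subject to total value ≥ 1711.
Taking silk tapestry + ancient tome + ruby pendant gives 1715 (≥ 1711) for 20 lb.
Below 20 lb the best achievable stays under 1711.

20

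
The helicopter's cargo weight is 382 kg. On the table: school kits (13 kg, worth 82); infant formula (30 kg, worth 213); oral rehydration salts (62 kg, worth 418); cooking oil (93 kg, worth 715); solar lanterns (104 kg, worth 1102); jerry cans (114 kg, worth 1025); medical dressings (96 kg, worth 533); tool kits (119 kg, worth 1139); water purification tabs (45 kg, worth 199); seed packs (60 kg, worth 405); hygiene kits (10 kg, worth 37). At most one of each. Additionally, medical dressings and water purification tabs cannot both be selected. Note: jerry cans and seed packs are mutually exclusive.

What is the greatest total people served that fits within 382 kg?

3561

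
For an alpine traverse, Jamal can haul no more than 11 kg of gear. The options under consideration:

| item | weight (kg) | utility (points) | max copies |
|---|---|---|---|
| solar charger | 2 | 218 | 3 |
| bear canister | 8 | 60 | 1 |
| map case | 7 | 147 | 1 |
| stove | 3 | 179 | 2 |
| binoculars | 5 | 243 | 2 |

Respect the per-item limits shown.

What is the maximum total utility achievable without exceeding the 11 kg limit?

897

A density-first pass picks 3×solar charger + stove — 833 at 9 kg.
Replace stove with binoculars: the trade gains 64 net, giving 897 at 11 kg.
No other feasible combination exceeds 897.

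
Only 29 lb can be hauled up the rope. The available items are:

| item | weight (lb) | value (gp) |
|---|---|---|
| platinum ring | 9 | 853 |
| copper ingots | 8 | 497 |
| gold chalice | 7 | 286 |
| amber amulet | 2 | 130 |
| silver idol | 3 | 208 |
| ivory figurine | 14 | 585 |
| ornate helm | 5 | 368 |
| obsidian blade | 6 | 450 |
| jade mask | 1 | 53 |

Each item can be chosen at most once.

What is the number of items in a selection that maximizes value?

5

The maximum value within 29 lb is 2221.
For example platinum ring + copper ingots + ornate helm + obsidian blade + jade mask achieves it, using 29 lb.
All optima have 5 items.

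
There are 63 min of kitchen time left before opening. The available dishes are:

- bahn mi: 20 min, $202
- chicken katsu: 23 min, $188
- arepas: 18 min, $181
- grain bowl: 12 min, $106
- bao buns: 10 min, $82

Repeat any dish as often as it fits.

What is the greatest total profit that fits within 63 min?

606

Taking 3×bahn mi: 60 min used, 606 in profit.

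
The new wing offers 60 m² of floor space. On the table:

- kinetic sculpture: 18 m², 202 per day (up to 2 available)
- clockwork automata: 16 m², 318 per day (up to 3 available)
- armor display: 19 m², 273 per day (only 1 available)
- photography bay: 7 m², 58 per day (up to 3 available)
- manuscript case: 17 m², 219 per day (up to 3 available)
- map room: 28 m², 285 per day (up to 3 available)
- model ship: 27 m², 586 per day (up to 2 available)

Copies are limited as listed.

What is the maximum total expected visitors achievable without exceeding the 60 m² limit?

1222

Filling by ratio: 2×model ship for 1172, with 6 m² left unused.
Dropping model ship frees 27 m²; slotting in 2×clockwork automata (32 m²) lifts the total to 1222 at 59 m².
Nothing else within 60 m² beats 1222.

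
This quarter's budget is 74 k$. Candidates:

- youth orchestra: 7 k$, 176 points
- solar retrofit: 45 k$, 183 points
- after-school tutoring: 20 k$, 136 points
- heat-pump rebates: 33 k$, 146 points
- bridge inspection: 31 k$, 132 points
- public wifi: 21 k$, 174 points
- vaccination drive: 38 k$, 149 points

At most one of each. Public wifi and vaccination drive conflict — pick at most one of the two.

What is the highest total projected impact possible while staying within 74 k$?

533

The ratio heuristic lands on youth orchestra + after-school tutoring + public wifi (486) but leaves 26 k$ idle.
Dropping after-school tutoring frees 20 k$; slotting in solar retrofit (45 k$) lifts the total to 533 at 73 k$.
Runner-up youth orchestra + heat-pump rebates + public wifi tops out at 496.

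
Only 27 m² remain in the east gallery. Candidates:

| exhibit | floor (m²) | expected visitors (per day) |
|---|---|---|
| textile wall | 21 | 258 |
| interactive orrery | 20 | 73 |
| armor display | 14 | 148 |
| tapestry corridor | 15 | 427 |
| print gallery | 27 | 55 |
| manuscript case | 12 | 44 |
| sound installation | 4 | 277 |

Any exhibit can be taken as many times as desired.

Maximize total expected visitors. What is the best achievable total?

1662

Ranking by ratio (expected visitors/m²): sound installation 69.25, tapestry corridor 28.47, textile wall 12.29.
Best packing: 6×sound installation — 24 m², 1662 total.
Every other selection either busts 27 m² or fails to beat 1662.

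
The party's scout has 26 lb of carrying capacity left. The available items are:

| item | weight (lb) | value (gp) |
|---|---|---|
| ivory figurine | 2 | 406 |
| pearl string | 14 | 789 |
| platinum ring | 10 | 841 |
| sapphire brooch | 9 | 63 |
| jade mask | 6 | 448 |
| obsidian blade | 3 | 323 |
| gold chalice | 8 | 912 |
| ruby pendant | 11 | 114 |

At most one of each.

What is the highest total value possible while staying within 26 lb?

2607

Density check — ivory figurine 203.00, gold chalice 114.00, obsidian blade 107.67 are the best per lb.
Filling by ratio: ivory figurine + platinum ring + obsidian blade + gold chalice for 2482, with 3 lb left unused.
Replace obsidian blade with jade mask: the trade gains 125 net, giving 2607 at 26 lb.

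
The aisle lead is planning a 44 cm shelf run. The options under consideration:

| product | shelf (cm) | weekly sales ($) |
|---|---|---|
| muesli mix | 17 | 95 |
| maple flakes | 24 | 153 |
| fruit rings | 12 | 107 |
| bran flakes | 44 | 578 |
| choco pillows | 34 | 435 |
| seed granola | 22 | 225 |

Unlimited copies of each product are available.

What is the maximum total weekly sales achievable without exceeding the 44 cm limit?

578

Ranking by ratio (weekly sales/cm): bran flakes 13.14, choco pillows 12.79, seed granola 10.23, fruit rings 8.92.
Bran flakes uses 44 of the 44 cm and totals 578.
That's the maximum — no swap from here does better than 578.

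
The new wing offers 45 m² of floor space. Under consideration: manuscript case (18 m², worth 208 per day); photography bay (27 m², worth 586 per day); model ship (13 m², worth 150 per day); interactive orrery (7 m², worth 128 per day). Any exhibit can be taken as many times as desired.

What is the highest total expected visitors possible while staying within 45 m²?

Density check — photography bay 21.70, interactive orrery 18.29, manuscript case 11.56 are the best per m².
The ratio ordering already packs tightly: photography bay + 2×interactive orrery, 41 m², 842.
The spare 4 m² is too small for any remaining exhibit, and no exchange beats 842.

842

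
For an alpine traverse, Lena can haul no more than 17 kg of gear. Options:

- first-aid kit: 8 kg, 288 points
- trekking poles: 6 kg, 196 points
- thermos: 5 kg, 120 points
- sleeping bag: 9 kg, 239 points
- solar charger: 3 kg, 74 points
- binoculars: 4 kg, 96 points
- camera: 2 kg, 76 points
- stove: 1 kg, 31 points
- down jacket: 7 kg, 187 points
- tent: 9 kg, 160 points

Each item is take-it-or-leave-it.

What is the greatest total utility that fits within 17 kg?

591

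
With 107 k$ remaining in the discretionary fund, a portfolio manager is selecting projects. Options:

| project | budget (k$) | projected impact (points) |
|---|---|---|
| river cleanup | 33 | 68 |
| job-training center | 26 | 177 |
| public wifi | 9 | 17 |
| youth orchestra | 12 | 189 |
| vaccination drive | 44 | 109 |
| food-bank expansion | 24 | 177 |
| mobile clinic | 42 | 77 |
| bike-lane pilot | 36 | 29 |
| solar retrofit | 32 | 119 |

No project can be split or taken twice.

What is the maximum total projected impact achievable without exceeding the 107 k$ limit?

Taking job-training center + public wifi + youth orchestra + food-bank expansion + solar retrofit: 103 k$ used, 679 in projected impact.
The closest alternative, job-training center + youth orchestra + food-bank expansion + solar retrofit, reaches only 662.

679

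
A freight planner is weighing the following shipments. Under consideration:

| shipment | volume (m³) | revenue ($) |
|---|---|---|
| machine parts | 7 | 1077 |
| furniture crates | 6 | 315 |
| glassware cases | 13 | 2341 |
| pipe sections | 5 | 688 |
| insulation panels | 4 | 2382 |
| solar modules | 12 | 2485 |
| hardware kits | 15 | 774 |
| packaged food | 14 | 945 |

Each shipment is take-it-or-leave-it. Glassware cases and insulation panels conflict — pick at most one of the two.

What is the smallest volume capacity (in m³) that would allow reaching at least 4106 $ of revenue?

Minimise m³ subject to total revenue ≥ 4106.
machine parts + pipe sections + insulation panels reaches 4147 using 16 m³.
No combination under 16 m³ hits 4106.

16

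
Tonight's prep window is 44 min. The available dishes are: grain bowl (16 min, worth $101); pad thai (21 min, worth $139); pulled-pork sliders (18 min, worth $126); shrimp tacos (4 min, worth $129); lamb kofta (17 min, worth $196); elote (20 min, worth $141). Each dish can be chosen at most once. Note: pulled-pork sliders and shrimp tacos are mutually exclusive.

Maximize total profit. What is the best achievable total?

Ranking by ratio (profit/min): shrimp tacos 32.25, lamb kofta 11.53, elote 7.05, pulled-pork sliders 7.00.
Shrimp tacos + lamb kofta + elote uses 41 of the 44 min and totals 466.
Runner-up pad thai + shrimp tacos + lamb kofta tops out at 464.

466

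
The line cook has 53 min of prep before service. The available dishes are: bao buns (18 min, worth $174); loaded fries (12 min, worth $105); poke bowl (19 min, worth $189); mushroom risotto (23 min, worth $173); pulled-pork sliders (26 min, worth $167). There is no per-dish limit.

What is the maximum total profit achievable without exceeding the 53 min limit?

483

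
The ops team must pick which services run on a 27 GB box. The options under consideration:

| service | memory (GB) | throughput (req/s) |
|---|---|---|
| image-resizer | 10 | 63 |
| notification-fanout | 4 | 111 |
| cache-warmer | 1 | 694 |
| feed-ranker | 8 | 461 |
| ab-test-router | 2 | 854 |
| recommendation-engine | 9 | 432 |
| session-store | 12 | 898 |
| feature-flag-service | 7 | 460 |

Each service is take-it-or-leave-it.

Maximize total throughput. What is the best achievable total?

3018

Filling by ratio: notification-fanout + cache-warmer + ab-test-router + session-store + feature-flag-service for 3017, with 1 GB left unused.
The 7 GB tied up in feature-flag-service is better spent on feed-ranker — total rises to 3018 (27 GB).
That's the maximum — no swap from here does better than 3018.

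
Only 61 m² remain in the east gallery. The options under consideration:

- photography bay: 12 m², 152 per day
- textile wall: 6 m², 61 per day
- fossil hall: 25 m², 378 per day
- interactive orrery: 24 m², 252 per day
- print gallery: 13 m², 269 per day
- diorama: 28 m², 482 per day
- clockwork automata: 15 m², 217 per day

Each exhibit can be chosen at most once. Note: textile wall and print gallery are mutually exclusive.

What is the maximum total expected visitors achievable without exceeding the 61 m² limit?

Best packing: print gallery + diorama + clockwork automata — 56 m², 968 total.

968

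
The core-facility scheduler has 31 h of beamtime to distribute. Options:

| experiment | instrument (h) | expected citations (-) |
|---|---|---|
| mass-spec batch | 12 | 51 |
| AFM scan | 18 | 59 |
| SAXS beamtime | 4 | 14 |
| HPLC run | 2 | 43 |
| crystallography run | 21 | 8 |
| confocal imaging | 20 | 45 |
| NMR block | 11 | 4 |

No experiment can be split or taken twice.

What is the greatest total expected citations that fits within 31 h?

116

Ranking by ratio (expected citations/h): HPLC run 21.50, mass-spec batch 4.25, SAXS beamtime 3.50.
Taking the top-ratio experiments first gives mass-spec batch + SAXS beamtime + HPLC run + NMR block for 112 (29 h).
Dropping mass-spec batch and NMR block frees 23 h; slotting in AFM scan (18 h) lifts the total to 116 at 24 h.
The closest alternative, mass-spec batch + SAXS beamtime + HPLC run + NMR block, reaches only 112.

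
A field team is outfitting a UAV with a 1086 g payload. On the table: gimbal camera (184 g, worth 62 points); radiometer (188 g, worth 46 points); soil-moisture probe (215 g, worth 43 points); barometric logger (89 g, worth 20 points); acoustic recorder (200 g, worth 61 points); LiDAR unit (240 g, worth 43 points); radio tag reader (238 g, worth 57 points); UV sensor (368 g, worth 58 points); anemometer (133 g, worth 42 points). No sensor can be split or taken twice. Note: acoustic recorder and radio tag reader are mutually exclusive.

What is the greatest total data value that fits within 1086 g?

274

By data value per g: gimbal camera 0.34, anemometer 0.32, acoustic recorder 0.30 lead.
Gimbal camera + radiometer + soil-moisture probe + barometric logger + acoustic recorder + anemometer uses 1009 of the 1086 g and totals 274.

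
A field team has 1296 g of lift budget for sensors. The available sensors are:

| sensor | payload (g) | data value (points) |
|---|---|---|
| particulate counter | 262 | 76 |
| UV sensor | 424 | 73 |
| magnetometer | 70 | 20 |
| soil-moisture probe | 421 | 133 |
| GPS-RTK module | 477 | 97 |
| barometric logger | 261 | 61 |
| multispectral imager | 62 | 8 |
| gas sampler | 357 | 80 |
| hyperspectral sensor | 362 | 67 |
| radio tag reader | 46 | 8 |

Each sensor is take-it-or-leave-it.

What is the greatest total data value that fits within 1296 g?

A density-first pass picks particulate counter + magnetometer + soil-moisture probe + barometric logger + multispectral imager + radio tag reader — 306 at 1122 g.
Replace barometric logger and radio tag reader with GPS-RTK module: the trade gains 28 net, giving 334 at 1292 g.

334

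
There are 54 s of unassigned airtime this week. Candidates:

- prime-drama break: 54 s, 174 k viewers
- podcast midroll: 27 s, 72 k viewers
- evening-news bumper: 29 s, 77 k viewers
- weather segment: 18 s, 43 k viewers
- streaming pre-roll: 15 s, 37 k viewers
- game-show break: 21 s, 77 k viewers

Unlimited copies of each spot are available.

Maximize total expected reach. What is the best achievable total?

174

Taking the top-ratio spots first gives 2×game-show break for 154 (42 s).
The 42 s tied up in 2×game-show break is better spent on prime-drama break — total rises to 174 (54 s).
Nothing else within 54 s beats 174.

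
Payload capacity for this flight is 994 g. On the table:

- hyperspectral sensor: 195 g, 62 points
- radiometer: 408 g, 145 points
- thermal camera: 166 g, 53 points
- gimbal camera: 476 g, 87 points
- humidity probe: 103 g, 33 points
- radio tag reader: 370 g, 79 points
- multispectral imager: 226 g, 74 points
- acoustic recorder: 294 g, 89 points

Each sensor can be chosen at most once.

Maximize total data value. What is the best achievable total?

320

Density check — radiometer 0.36, multispectral imager 0.33, humidity probe 0.32 are the best per g.
A density-first pass picks radiometer + thermal camera + humidity probe + multispectral imager — 305 at 903 g.
Dropping multispectral imager frees 226 g; slotting in acoustic recorder (294 g) lifts the total to 320 at 971 g.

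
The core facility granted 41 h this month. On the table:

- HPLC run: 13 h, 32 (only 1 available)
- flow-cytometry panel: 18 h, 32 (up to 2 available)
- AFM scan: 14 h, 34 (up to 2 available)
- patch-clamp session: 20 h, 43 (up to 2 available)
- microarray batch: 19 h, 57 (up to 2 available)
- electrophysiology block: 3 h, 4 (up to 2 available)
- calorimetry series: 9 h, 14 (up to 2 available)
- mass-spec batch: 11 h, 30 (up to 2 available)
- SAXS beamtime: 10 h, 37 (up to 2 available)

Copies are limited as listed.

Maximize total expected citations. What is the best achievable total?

131

By expected citations per h: SAXS beamtime 3.70, microarray batch 3.00, mass-spec batch 2.73, HPLC run 2.46 lead.
Microarray batch + 2×SAXS beamtime uses 39 of the 41 h and totals 131.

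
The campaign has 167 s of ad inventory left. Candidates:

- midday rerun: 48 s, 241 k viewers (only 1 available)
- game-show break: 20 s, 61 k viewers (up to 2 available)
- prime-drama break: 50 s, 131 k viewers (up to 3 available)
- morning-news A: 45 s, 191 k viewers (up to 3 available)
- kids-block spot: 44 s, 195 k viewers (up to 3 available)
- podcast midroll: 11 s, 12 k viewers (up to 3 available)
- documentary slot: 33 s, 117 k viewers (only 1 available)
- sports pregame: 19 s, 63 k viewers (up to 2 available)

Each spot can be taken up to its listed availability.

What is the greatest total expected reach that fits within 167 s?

706

By expected reach per s: midday rerun 5.02, kids-block spot 4.43, morning-news A 4.24 lead.
Midday rerun + 2×kids-block spot + podcast midroll + sports pregame uses 166 of the 167 s and totals 706.
That's the maximum — no swap from here does better than 706.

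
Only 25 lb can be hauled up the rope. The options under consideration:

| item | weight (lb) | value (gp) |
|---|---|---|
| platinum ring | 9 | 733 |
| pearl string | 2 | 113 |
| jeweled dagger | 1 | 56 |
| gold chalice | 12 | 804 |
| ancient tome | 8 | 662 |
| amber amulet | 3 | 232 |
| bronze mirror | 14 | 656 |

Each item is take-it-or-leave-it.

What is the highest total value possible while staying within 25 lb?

Filling by ratio: platinum ring + pearl string + jeweled dagger + ancient tome + amber amulet for 1796, with 2 lb left unused.
The 10 lb tied up in pearl string and ancient tome is better spent on gold chalice — total rises to 1825 (25 lb).
The closest alternative, pearl string + gold chalice + ancient tome + amber amulet, reaches only 1811.

1825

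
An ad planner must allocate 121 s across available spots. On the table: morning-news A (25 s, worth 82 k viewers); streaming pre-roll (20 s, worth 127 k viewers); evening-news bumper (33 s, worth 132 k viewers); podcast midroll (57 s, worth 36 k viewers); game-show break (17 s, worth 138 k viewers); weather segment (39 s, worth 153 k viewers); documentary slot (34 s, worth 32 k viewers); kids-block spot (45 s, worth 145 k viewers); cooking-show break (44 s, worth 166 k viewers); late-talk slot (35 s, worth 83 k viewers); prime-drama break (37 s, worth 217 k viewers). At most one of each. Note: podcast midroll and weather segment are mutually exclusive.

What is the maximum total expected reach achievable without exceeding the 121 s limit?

648

A density-first pass picks streaming pre-roll + evening-news bumper + game-show break + prime-drama break — 614 at 107 s.
The 33 s tied up in evening-news bumper is better spent on cooking-show break — total rises to 648 (118 s).
The closest alternative, streaming pre-roll + game-show break + weather segment + prime-drama break, reaches only 635.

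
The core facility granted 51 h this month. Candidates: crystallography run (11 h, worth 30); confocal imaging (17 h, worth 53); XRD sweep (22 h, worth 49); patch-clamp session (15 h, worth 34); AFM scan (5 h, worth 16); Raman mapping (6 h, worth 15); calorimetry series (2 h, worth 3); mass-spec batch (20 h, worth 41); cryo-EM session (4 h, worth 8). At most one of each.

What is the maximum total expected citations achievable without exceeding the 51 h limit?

136

A density-first pass picks crystallography run + confocal imaging + AFM scan + Raman mapping + calorimetry series + cryo-EM session — 125 at 45 h.
Replace Raman mapping and cryo-EM session with patch-clamp session: the trade gains 11 net, giving 136 at 50 h.
Every other selection either busts 51 h or fails to beat 136.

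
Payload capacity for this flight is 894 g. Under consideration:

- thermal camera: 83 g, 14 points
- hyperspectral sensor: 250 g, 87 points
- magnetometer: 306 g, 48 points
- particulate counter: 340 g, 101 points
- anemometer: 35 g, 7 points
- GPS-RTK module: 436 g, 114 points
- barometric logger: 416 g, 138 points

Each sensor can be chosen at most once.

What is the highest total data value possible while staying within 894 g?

260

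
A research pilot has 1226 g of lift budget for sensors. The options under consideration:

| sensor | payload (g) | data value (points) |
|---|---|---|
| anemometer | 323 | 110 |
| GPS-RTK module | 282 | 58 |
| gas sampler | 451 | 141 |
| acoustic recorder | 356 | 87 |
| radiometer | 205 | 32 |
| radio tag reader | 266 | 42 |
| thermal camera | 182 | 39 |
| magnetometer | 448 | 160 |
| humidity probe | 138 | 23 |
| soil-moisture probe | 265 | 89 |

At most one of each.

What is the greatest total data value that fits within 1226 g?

411

By data value per g: magnetometer 0.36, anemometer 0.34, soil-moisture probe 0.34, gas sampler 0.31 lead.
Taking the top-ratio sensors first gives anemometer + thermal camera + magnetometer + soil-moisture probe for 398 (1218 g).
The 447 g tied up in thermal camera and soil-moisture probe is better spent on gas sampler — total rises to 411 (1222 g).
The spare 4 g is too small for any remaining sensor, and no exchange beats 411.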